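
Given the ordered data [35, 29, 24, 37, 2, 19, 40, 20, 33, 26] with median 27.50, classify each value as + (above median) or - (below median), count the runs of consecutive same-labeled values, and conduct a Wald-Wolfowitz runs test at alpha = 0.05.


Step 1: Compute median = 27.50; label A = above, B = below.
Labels in order: AABABBABAB  (n_A = 5, n_B = 5)
Step 2: Count runs R = 8.
Step 3: Under H0 (random ordering), E[R] = 2*n_A*n_B/(n_A+n_B) + 1 = 2*5*5/10 + 1 = 6.0000.
        Var[R] = 2*n_A*n_B*(2*n_A*n_B - n_A - n_B) / ((n_A+n_B)^2 * (n_A+n_B-1)) = 2000/900 = 2.2222.
        SD[R] = 1.4907.
Step 4: Continuity-corrected z = (R - 0.5 - E[R]) / SD[R] = (8 - 0.5 - 6.0000) / 1.4907 = 1.0062.
Step 5: Two-sided p-value via normal approximation = 2*(1 - Phi(|z|)) = 0.314305.
Step 6: alpha = 0.05. fail to reject H0.

R = 8, z = 1.0062, p = 0.314305, fail to reject H0.


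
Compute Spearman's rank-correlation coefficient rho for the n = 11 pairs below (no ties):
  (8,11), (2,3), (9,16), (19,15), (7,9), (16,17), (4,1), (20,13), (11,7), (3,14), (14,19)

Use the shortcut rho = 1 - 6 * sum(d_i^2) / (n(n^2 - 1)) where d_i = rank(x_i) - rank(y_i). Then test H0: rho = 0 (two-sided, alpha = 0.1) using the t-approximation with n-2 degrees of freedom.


Step 1: Rank x and y separately (midranks; no ties here).
rank(x): 8->5, 2->1, 9->6, 19->10, 7->4, 16->9, 4->3, 20->11, 11->7, 3->2, 14->8
rank(y): 11->5, 3->2, 16->9, 15->8, 9->4, 17->10, 1->1, 13->6, 7->3, 14->7, 19->11
Step 2: d_i = R_x(i) - R_y(i); compute d_i^2.
  (5-5)^2=0, (1-2)^2=1, (6-9)^2=9, (10-8)^2=4, (4-4)^2=0, (9-10)^2=1, (3-1)^2=4, (11-6)^2=25, (7-3)^2=16, (2-7)^2=25, (8-11)^2=9
sum(d^2) = 94.
Step 3: rho = 1 - 6*94 / (11*(11^2 - 1)) = 1 - 564/1320 = 0.572727.
Step 4: Under H0, t = rho * sqrt((n-2)/(1-rho^2)) = 2.0960 ~ t(9).
Step 5: Two-sided p-value from the t-distribution with 9 df = 0.065543.
Step 6: alpha = 0.1. reject H0.

rho = 0.5727, p = 0.065543, reject H0 at alpha = 0.1.


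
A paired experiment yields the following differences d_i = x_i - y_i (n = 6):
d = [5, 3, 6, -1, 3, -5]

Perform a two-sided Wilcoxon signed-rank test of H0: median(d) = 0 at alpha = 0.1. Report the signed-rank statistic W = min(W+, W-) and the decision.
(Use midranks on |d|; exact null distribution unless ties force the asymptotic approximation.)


Step 1: Drop any zero differences (none here) and take |d_i|.
|d| = [5, 3, 6, 1, 3, 5]
Step 2: Midrank |d_i| (ties get averaged ranks).
ranks: |5|->4.5, |3|->2.5, |6|->6, |1|->1, |3|->2.5, |5|->4.5
Step 3: Attach original signs; sum ranks with positive sign and with negative sign.
W+ = 4.5 + 2.5 + 6 + 2.5 = 15.5
W- = 1 + 4.5 = 5.5
(Check: W+ + W- = 21 should equal n(n+1)/2 = 21.)
Step 4: Test statistic W = min(W+, W-) = 5.5.
Step 5: Ties in |d|, so use the tie-corrected normal approximation.
        E[W] = n(n+1)/4 = 6*7/4 = 10.5.
        Tie groups: |d|=3 (t=2), |d|=5 (t=2); sum(t^3 - t) = 12.
        Var[W] = n(n+1)(2n+1)/24 - sum(t^3-t)/48 = 546/24 - 12/48 = 22.5.
        z = (W - E[W]) / sqrt(Var[W]) = (5.5 - 10.5) / 4.7434 = -1.0541.
        Two-sided p = 2*Phi(z) = 0.291841.
Step 6: alpha = 0.1. fail to reject H0.

W+ = 15.5, W- = 5.5, W = min = 5.5, p = 0.291841, fail to reject H0.


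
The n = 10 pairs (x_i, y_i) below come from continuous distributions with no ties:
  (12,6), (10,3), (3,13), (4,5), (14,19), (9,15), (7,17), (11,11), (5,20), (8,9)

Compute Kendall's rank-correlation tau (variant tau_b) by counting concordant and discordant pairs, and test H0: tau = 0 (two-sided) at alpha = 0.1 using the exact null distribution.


Step 1: Enumerate the 45 unordered pairs (i,j) with i<j and classify each by sign(x_j-x_i) * sign(y_j-y_i).
  (1,2):dx=-2,dy=-3->C; (1,3):dx=-9,dy=+7->D; (1,4):dx=-8,dy=-1->C; (1,5):dx=+2,dy=+13->C
  (1,6):dx=-3,dy=+9->D; (1,7):dx=-5,dy=+11->D; (1,8):dx=-1,dy=+5->D; (1,9):dx=-7,dy=+14->D
  (1,10):dx=-4,dy=+3->D; (2,3):dx=-7,dy=+10->D; (2,4):dx=-6,dy=+2->D; (2,5):dx=+4,dy=+16->C
  (2,6):dx=-1,dy=+12->D; (2,7):dx=-3,dy=+14->D; (2,8):dx=+1,dy=+8->C; (2,9):dx=-5,dy=+17->D
  (2,10):dx=-2,dy=+6->D; (3,4):dx=+1,dy=-8->D; (3,5):dx=+11,dy=+6->C; (3,6):dx=+6,dy=+2->C
  (3,7):dx=+4,dy=+4->C; (3,8):dx=+8,dy=-2->D; (3,9):dx=+2,dy=+7->C; (3,10):dx=+5,dy=-4->D
  (4,5):dx=+10,dy=+14->C; (4,6):dx=+5,dy=+10->C; (4,7):dx=+3,dy=+12->C; (4,8):dx=+7,dy=+6->C
  (4,9):dx=+1,dy=+15->C; (4,10):dx=+4,dy=+4->C; (5,6):dx=-5,dy=-4->C; (5,7):dx=-7,dy=-2->C
  (5,8):dx=-3,dy=-8->C; (5,9):dx=-9,dy=+1->D; (5,10):dx=-6,dy=-10->C; (6,7):dx=-2,dy=+2->D
  (6,8):dx=+2,dy=-4->D; (6,9):dx=-4,dy=+5->D; (6,10):dx=-1,dy=-6->C; (7,8):dx=+4,dy=-6->D
  (7,9):dx=-2,dy=+3->D; (7,10):dx=+1,dy=-8->D; (8,9):dx=-6,dy=+9->D; (8,10):dx=-3,dy=-2->C
  (9,10):dx=+3,dy=-11->D
Step 2: C = 21, D = 24, total pairs = 45.
Step 3: tau = (C - D)/(n(n-1)/2) = (21 - 24)/45 = -0.066667.
Step 4: Exact two-sided p-value (enumerate n! = 3628800 permutations of y under H0): p = 0.861801.
Step 5: alpha = 0.1. fail to reject H0.

tau_b = -0.0667 (C=21, D=24), p = 0.861801, fail to reject H0.


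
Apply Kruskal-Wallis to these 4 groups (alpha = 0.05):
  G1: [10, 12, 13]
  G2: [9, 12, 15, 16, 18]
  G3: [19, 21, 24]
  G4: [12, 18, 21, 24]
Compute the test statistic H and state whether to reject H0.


Step 1: Combine all N = 15 observations and assign midranks.
sorted (value, group, rank): (9,G2,1), (10,G1,2), (12,G1,4), (12,G2,4), (12,G4,4), (13,G1,6), (15,G2,7), (16,G2,8), (18,G2,9.5), (18,G4,9.5), (19,G3,11), (21,G3,12.5), (21,G4,12.5), (24,G3,14.5), (24,G4,14.5)
Step 2: Sum ranks within each group.
R_1 = 12 (n_1 = 3)
R_2 = 29.5 (n_2 = 5)
R_3 = 38 (n_3 = 3)
R_4 = 40.5 (n_4 = 4)
Step 3: H = 12/(N(N+1)) * sum(R_i^2/n_i) - 3(N+1)
     = 12/(15*16) * (12^2/3 + 29.5^2/5 + 38^2/3 + 40.5^2/4) - 3*16
     = 0.050000 * 1113.45 - 48
     = 7.672292.
Step 4: Ties present; correction factor C = 1 - 42/(15^3 - 15) = 0.987500. Corrected H = 7.672292 / 0.987500 = 7.769409.
Step 5: Under H0, H ~ chi^2(3); p-value = 0.051026.
Step 6: alpha = 0.05. fail to reject H0.

H = 7.7694, df = 3, p = 0.051026, fail to reject H0.


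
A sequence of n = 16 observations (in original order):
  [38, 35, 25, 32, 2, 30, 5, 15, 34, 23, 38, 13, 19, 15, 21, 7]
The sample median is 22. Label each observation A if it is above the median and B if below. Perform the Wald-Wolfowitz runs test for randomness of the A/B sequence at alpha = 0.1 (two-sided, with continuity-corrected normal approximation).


Step 1: Compute median = 22; label A = above, B = below.
Labels in order: AAAABABBAAABBBBB  (n_A = 8, n_B = 8)
Step 2: Count runs R = 6.
Step 3: Under H0 (random ordering), E[R] = 2*n_A*n_B/(n_A+n_B) + 1 = 2*8*8/16 + 1 = 9.0000.
        Var[R] = 2*n_A*n_B*(2*n_A*n_B - n_A - n_B) / ((n_A+n_B)^2 * (n_A+n_B-1)) = 14336/3840 = 3.7333.
        SD[R] = 1.9322.
Step 4: Continuity-corrected z = (R + 0.5 - E[R]) / SD[R] = (6 + 0.5 - 9.0000) / 1.9322 = -1.2939.
Step 5: Two-sided p-value via normal approximation = 2*(1 - Phi(|z|)) = 0.195709.
Step 6: alpha = 0.1. fail to reject H0.

R = 6, z = -1.2939, p = 0.195709, fail to reject H0.


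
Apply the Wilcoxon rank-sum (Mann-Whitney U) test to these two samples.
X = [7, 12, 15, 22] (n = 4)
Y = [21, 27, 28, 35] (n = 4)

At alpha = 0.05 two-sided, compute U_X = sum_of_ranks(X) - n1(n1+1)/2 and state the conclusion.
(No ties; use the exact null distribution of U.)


Step 1: Combine and sort all 8 observations; assign midranks.
sorted (value, group): (7,X), (12,X), (15,X), (21,Y), (22,X), (27,Y), (28,Y), (35,Y)
ranks: 7->1, 12->2, 15->3, 21->4, 22->5, 27->6, 28->7, 35->8
Step 2: Rank sum for X: R1 = 1 + 2 + 3 + 5 = 11.
Step 3: U_X = R1 - n1(n1+1)/2 = 11 - 4*5/2 = 11 - 10 = 1.
       U_Y = n1*n2 - U_X = 16 - 1 = 15.
Step 4: No ties, so the exact null distribution of U (based on enumerating the C(8,4) = 70 equally likely rank assignments) gives the two-sided p-value.
Step 5: p-value = 0.057143; compare to alpha = 0.05. fail to reject H0.

U_X = 1, p = 0.057143, fail to reject H0 at alpha = 0.05.


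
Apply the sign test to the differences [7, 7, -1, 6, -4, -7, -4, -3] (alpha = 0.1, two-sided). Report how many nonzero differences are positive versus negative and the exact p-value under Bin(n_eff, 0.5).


Step 1: Discard zero differences. Original n = 8; n_eff = number of nonzero differences = 8.
Nonzero differences (with sign): +7, +7, -1, +6, -4, -7, -4, -3
Step 2: Count signs: positive = 3, negative = 5.
Step 3: Under H0: P(positive) = 0.5, so the number of positives S ~ Bin(8, 0.5).
Step 4: Two-sided exact p-value = sum of Bin(8,0.5) probabilities at or below the observed probability = 0.726562.
Step 5: alpha = 0.1. fail to reject H0.

n_eff = 8, pos = 3, neg = 5, p = 0.726562, fail to reject H0.


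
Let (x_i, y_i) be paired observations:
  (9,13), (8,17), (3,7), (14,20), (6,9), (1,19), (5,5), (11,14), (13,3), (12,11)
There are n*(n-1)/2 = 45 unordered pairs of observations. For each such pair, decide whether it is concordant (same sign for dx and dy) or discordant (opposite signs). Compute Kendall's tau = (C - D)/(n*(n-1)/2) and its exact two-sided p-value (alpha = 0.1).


Step 1: Enumerate the 45 unordered pairs (i,j) with i<j and classify each by sign(x_j-x_i) * sign(y_j-y_i).
  (1,2):dx=-1,dy=+4->D; (1,3):dx=-6,dy=-6->C; (1,4):dx=+5,dy=+7->C; (1,5):dx=-3,dy=-4->C
  (1,6):dx=-8,dy=+6->D; (1,7):dx=-4,dy=-8->C; (1,8):dx=+2,dy=+1->C; (1,9):dx=+4,dy=-10->D
  (1,10):dx=+3,dy=-2->D; (2,3):dx=-5,dy=-10->C; (2,4):dx=+6,dy=+3->C; (2,5):dx=-2,dy=-8->C
  (2,6):dx=-7,dy=+2->D; (2,7):dx=-3,dy=-12->C; (2,8):dx=+3,dy=-3->D; (2,9):dx=+5,dy=-14->D
  (2,10):dx=+4,dy=-6->D; (3,4):dx=+11,dy=+13->C; (3,5):dx=+3,dy=+2->C; (3,6):dx=-2,dy=+12->D
  (3,7):dx=+2,dy=-2->D; (3,8):dx=+8,dy=+7->C; (3,9):dx=+10,dy=-4->D; (3,10):dx=+9,dy=+4->C
  (4,5):dx=-8,dy=-11->C; (4,6):dx=-13,dy=-1->C; (4,7):dx=-9,dy=-15->C; (4,8):dx=-3,dy=-6->C
  (4,9):dx=-1,dy=-17->C; (4,10):dx=-2,dy=-9->C; (5,6):dx=-5,dy=+10->D; (5,7):dx=-1,dy=-4->C
  (5,8):dx=+5,dy=+5->C; (5,9):dx=+7,dy=-6->D; (5,10):dx=+6,dy=+2->C; (6,7):dx=+4,dy=-14->D
  (6,8):dx=+10,dy=-5->D; (6,9):dx=+12,dy=-16->D; (6,10):dx=+11,dy=-8->D; (7,8):dx=+6,dy=+9->C
  (7,9):dx=+8,dy=-2->D; (7,10):dx=+7,dy=+6->C; (8,9):dx=+2,dy=-11->D; (8,10):dx=+1,dy=-3->D
  (9,10):dx=-1,dy=+8->D
Step 2: C = 24, D = 21, total pairs = 45.
Step 3: tau = (C - D)/(n(n-1)/2) = (24 - 21)/45 = 0.066667.
Step 4: Exact two-sided p-value (enumerate n! = 3628800 permutations of y under H0): p = 0.861801.
Step 5: alpha = 0.1. fail to reject H0.

tau_b = 0.0667 (C=24, D=21), p = 0.861801, fail to reject H0.


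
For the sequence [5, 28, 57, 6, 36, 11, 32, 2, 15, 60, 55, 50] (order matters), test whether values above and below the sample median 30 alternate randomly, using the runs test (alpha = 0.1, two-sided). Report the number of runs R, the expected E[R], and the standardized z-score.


Step 1: Compute median = 30; label A = above, B = below.
Labels in order: BBABABABBAAA  (n_A = 6, n_B = 6)
Step 2: Count runs R = 8.
Step 3: Under H0 (random ordering), E[R] = 2*n_A*n_B/(n_A+n_B) + 1 = 2*6*6/12 + 1 = 7.0000.
        Var[R] = 2*n_A*n_B*(2*n_A*n_B - n_A - n_B) / ((n_A+n_B)^2 * (n_A+n_B-1)) = 4320/1584 = 2.7273.
        SD[R] = 1.6514.
Step 4: Continuity-corrected z = (R - 0.5 - E[R]) / SD[R] = (8 - 0.5 - 7.0000) / 1.6514 = 0.3028.
Step 5: Two-sided p-value via normal approximation = 2*(1 - Phi(|z|)) = 0.762069.
Step 6: alpha = 0.1. fail to reject H0.

R = 8, z = 0.3028, p = 0.762069, fail to reject H0.


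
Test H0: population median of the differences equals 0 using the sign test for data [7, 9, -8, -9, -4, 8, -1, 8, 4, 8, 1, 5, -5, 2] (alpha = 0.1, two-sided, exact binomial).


Step 1: Discard zero differences. Original n = 14; n_eff = number of nonzero differences = 14.
Nonzero differences (with sign): +7, +9, -8, -9, -4, +8, -1, +8, +4, +8, +1, +5, -5, +2
Step 2: Count signs: positive = 9, negative = 5.
Step 3: Under H0: P(positive) = 0.5, so the number of positives S ~ Bin(14, 0.5).
Step 4: Two-sided exact p-value = sum of Bin(14,0.5) probabilities at or below the observed probability = 0.423950.
Step 5: alpha = 0.1. fail to reject H0.

n_eff = 14, pos = 9, neg = 5, p = 0.423950, fail to reject H0.


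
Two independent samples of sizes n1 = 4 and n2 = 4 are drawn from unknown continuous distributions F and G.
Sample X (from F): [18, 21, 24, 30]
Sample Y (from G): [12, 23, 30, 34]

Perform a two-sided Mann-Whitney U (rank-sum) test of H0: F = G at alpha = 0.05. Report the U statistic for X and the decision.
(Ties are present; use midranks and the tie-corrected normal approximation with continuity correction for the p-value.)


Step 1: Combine and sort all 8 observations; assign midranks.
sorted (value, group): (12,Y), (18,X), (21,X), (23,Y), (24,X), (30,X), (30,Y), (34,Y)
ranks: 12->1, 18->2, 21->3, 23->4, 24->5, 30->6.5, 30->6.5, 34->8
Step 2: Rank sum for X: R1 = 2 + 3 + 5 + 6.5 = 16.5.
Step 3: U_X = R1 - n1(n1+1)/2 = 16.5 - 4*5/2 = 16.5 - 10 = 6.5.
       U_Y = n1*n2 - U_X = 16 - 6.5 = 9.5.
Step 4: Ties are present, so use the tie-corrected normal approximation (with continuity correction) for the p-value.
Step 5: p-value = 0.771503; compare to alpha = 0.05. fail to reject H0.

U_X = 6.5, p = 0.771503, fail to reject H0 at alpha = 0.05.


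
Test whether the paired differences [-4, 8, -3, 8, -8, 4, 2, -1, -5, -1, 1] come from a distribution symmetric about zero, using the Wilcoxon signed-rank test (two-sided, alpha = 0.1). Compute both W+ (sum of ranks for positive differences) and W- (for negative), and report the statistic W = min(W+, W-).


Step 1: Drop any zero differences (none here) and take |d_i|.
|d| = [4, 8, 3, 8, 8, 4, 2, 1, 5, 1, 1]
Step 2: Midrank |d_i| (ties get averaged ranks).
ranks: |4|->6.5, |8|->10, |3|->5, |8|->10, |8|->10, |4|->6.5, |2|->4, |1|->2, |5|->8, |1|->2, |1|->2
Step 3: Attach original signs; sum ranks with positive sign and with negative sign.
W+ = 10 + 10 + 6.5 + 4 + 2 = 32.5
W- = 6.5 + 5 + 10 + 2 + 8 + 2 = 33.5
(Check: W+ + W- = 66 should equal n(n+1)/2 = 66.)
Step 4: Test statistic W = min(W+, W-) = 32.5.
Step 5: Ties in |d|, so use the tie-corrected normal approximation.
        E[W] = n(n+1)/4 = 11*12/4 = 33.
        Tie groups: |d|=1 (t=3), |d|=4 (t=2), |d|=8 (t=3); sum(t^3 - t) = 54.
        Var[W] = n(n+1)(2n+1)/24 - sum(t^3-t)/48 = 3036/24 - 54/48 = 125.375.
        z = (W - E[W]) / sqrt(Var[W]) = (32.5 - 33) / 11.1971 = -0.0447.
        Two-sided p = 2*Phi(z) = 0.964383.
Step 6: alpha = 0.1. fail to reject H0.

W+ = 32.5, W- = 33.5, W = min = 32.5, p = 0.964383, fail to reject H0.


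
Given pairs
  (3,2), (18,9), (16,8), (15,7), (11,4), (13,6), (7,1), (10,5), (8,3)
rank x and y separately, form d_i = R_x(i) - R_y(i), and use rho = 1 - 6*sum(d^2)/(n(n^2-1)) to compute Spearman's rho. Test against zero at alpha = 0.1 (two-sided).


Step 1: Rank x and y separately (midranks; no ties here).
rank(x): 3->1, 18->9, 16->8, 15->7, 11->5, 13->6, 7->2, 10->4, 8->3
rank(y): 2->2, 9->9, 8->8, 7->7, 4->4, 6->6, 1->1, 5->5, 3->3
Step 2: d_i = R_x(i) - R_y(i); compute d_i^2.
  (1-2)^2=1, (9-9)^2=0, (8-8)^2=0, (7-7)^2=0, (5-4)^2=1, (6-6)^2=0, (2-1)^2=1, (4-5)^2=1, (3-3)^2=0
sum(d^2) = 4.
Step 3: rho = 1 - 6*4 / (9*(9^2 - 1)) = 1 - 24/720 = 0.966667.
Step 4: Under H0, t = rho * sqrt((n-2)/(1-rho^2)) = 9.9890 ~ t(7).
Step 5: Two-sided p-value from the t-distribution with 7 df = 0.000022.
Step 6: alpha = 0.1. reject H0.

rho = 0.9667, p = 0.000022, reject H0 at alpha = 0.1.


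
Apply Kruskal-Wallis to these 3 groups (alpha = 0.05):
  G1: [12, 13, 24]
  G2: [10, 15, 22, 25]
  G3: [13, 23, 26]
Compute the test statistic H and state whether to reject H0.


Step 1: Combine all N = 10 observations and assign midranks.
sorted (value, group, rank): (10,G2,1), (12,G1,2), (13,G1,3.5), (13,G3,3.5), (15,G2,5), (22,G2,6), (23,G3,7), (24,G1,8), (25,G2,9), (26,G3,10)
Step 2: Sum ranks within each group.
R_1 = 13.5 (n_1 = 3)
R_2 = 21 (n_2 = 4)
R_3 = 20.5 (n_3 = 3)
Step 3: H = 12/(N(N+1)) * sum(R_i^2/n_i) - 3(N+1)
     = 12/(10*11) * (13.5^2/3 + 21^2/4 + 20.5^2/3) - 3*11
     = 0.109091 * 311.083 - 33
     = 0.936364.
Step 4: Ties present; correction factor C = 1 - 6/(10^3 - 10) = 0.993939. Corrected H = 0.936364 / 0.993939 = 0.942073.
Step 5: Under H0, H ~ chi^2(2); p-value = 0.624355.
Step 6: alpha = 0.05. fail to reject H0.

H = 0.9421, df = 2, p = 0.624355, fail to reject H0.


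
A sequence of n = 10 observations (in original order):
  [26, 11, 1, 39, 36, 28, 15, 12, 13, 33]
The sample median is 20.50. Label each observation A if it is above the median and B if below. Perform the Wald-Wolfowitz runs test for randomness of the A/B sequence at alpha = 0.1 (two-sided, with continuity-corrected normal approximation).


Step 1: Compute median = 20.50; label A = above, B = below.
Labels in order: ABBAAABBBA  (n_A = 5, n_B = 5)
Step 2: Count runs R = 5.
Step 3: Under H0 (random ordering), E[R] = 2*n_A*n_B/(n_A+n_B) + 1 = 2*5*5/10 + 1 = 6.0000.
        Var[R] = 2*n_A*n_B*(2*n_A*n_B - n_A - n_B) / ((n_A+n_B)^2 * (n_A+n_B-1)) = 2000/900 = 2.2222.
        SD[R] = 1.4907.
Step 4: Continuity-corrected z = (R + 0.5 - E[R]) / SD[R] = (5 + 0.5 - 6.0000) / 1.4907 = -0.3354.
Step 5: Two-sided p-value via normal approximation = 2*(1 - Phi(|z|)) = 0.737316.
Step 6: alpha = 0.1. fail to reject H0.

R = 5, z = -0.3354, p = 0.737316, fail to reject H0.


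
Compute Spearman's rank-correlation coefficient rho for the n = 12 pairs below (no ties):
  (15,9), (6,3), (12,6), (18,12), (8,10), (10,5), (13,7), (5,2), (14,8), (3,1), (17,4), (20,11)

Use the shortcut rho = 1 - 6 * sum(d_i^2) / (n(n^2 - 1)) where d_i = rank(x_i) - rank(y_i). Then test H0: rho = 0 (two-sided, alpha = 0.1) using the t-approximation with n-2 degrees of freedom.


Step 1: Rank x and y separately (midranks; no ties here).
rank(x): 15->9, 6->3, 12->6, 18->11, 8->4, 10->5, 13->7, 5->2, 14->8, 3->1, 17->10, 20->12
rank(y): 9->9, 3->3, 6->6, 12->12, 10->10, 5->5, 7->7, 2->2, 8->8, 1->1, 4->4, 11->11
Step 2: d_i = R_x(i) - R_y(i); compute d_i^2.
  (9-9)^2=0, (3-3)^2=0, (6-6)^2=0, (11-12)^2=1, (4-10)^2=36, (5-5)^2=0, (7-7)^2=0, (2-2)^2=0, (8-8)^2=0, (1-1)^2=0, (10-4)^2=36, (12-11)^2=1
sum(d^2) = 74.
Step 3: rho = 1 - 6*74 / (12*(12^2 - 1)) = 1 - 444/1716 = 0.741259.
Step 4: Under H0, t = rho * sqrt((n-2)/(1-rho^2)) = 3.4923 ~ t(10).
Step 5: Two-sided p-value from the t-distribution with 10 df = 0.005801.
Step 6: alpha = 0.1. reject H0.

rho = 0.7413, p = 0.005801, reject H0 at alpha = 0.1.


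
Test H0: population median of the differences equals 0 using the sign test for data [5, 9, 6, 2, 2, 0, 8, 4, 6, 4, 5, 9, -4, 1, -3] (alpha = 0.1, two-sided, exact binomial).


Step 1: Discard zero differences. Original n = 15; n_eff = number of nonzero differences = 14.
Nonzero differences (with sign): +5, +9, +6, +2, +2, +8, +4, +6, +4, +5, +9, -4, +1, -3
Step 2: Count signs: positive = 12, negative = 2.
Step 3: Under H0: P(positive) = 0.5, so the number of positives S ~ Bin(14, 0.5).
Step 4: Two-sided exact p-value = sum of Bin(14,0.5) probabilities at or below the observed probability = 0.012939.
Step 5: alpha = 0.1. reject H0.

n_eff = 14, pos = 12, neg = 2, p = 0.012939, reject H0.


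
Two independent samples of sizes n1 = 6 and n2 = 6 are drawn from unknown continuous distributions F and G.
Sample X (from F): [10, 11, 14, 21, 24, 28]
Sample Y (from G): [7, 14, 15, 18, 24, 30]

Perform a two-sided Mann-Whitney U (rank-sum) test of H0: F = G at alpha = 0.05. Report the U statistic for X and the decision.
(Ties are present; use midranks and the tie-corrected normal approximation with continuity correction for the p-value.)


Step 1: Combine and sort all 12 observations; assign midranks.
sorted (value, group): (7,Y), (10,X), (11,X), (14,X), (14,Y), (15,Y), (18,Y), (21,X), (24,X), (24,Y), (28,X), (30,Y)
ranks: 7->1, 10->2, 11->3, 14->4.5, 14->4.5, 15->6, 18->7, 21->8, 24->9.5, 24->9.5, 28->11, 30->12
Step 2: Rank sum for X: R1 = 2 + 3 + 4.5 + 8 + 9.5 + 11 = 38.
Step 3: U_X = R1 - n1(n1+1)/2 = 38 - 6*7/2 = 38 - 21 = 17.
       U_Y = n1*n2 - U_X = 36 - 17 = 19.
Step 4: Ties are present, so use the tie-corrected normal approximation (with continuity correction) for the p-value.
Step 5: p-value = 0.935962; compare to alpha = 0.05. fail to reject H0.

U_X = 17, p = 0.935962, fail to reject H0 at alpha = 0.05.


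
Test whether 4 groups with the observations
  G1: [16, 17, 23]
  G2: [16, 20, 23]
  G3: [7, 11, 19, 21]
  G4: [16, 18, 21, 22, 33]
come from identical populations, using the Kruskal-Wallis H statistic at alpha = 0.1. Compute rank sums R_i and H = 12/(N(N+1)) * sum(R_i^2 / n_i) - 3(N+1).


Step 1: Combine all N = 15 observations and assign midranks.
sorted (value, group, rank): (7,G3,1), (11,G3,2), (16,G1,4), (16,G2,4), (16,G4,4), (17,G1,6), (18,G4,7), (19,G3,8), (20,G2,9), (21,G3,10.5), (21,G4,10.5), (22,G4,12), (23,G1,13.5), (23,G2,13.5), (33,G4,15)
Step 2: Sum ranks within each group.
R_1 = 23.5 (n_1 = 3)
R_2 = 26.5 (n_2 = 3)
R_3 = 21.5 (n_3 = 4)
R_4 = 48.5 (n_4 = 5)
Step 3: H = 12/(N(N+1)) * sum(R_i^2/n_i) - 3(N+1)
     = 12/(15*16) * (23.5^2/3 + 26.5^2/3 + 21.5^2/4 + 48.5^2/5) - 3*16
     = 0.050000 * 1004.18 - 48
     = 2.208958.
Step 4: Ties present; correction factor C = 1 - 36/(15^3 - 15) = 0.989286. Corrected H = 2.208958 / 0.989286 = 2.232882.
Step 5: Under H0, H ~ chi^2(3); p-value = 0.525501.
Step 6: alpha = 0.1. fail to reject H0.

H = 2.2329, df = 3, p = 0.525501, fail to reject H0.


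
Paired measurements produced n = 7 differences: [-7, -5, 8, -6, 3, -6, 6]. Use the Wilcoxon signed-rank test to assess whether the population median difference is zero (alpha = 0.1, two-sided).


Step 1: Drop any zero differences (none here) and take |d_i|.
|d| = [7, 5, 8, 6, 3, 6, 6]
Step 2: Midrank |d_i| (ties get averaged ranks).
ranks: |7|->6, |5|->2, |8|->7, |6|->4, |3|->1, |6|->4, |6|->4
Step 3: Attach original signs; sum ranks with positive sign and with negative sign.
W+ = 7 + 1 + 4 = 12
W- = 6 + 2 + 4 + 4 = 16
(Check: W+ + W- = 28 should equal n(n+1)/2 = 28.)
Step 4: Test statistic W = min(W+, W-) = 12.
Step 5: Ties in |d|, so use the tie-corrected normal approximation.
        E[W] = n(n+1)/4 = 7*8/4 = 14.
        Tie groups: |d|=6 (t=3); sum(t^3 - t) = 24.
        Var[W] = n(n+1)(2n+1)/24 - sum(t^3-t)/48 = 840/24 - 24/48 = 34.5.
        z = (W - E[W]) / sqrt(Var[W]) = (12 - 14) / 5.8737 = -0.3405.
        Two-sided p = 2*Phi(z) = 0.733478.
Step 6: alpha = 0.1. fail to reject H0.

W+ = 12, W- = 16, W = min = 12, p = 0.733478, fail to reject H0.


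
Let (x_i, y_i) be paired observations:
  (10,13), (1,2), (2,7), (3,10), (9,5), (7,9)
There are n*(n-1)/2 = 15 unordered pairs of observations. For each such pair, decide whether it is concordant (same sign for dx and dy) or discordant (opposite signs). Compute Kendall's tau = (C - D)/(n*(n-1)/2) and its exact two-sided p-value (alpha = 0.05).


Step 1: Enumerate the 15 unordered pairs (i,j) with i<j and classify each by sign(x_j-x_i) * sign(y_j-y_i).
  (1,2):dx=-9,dy=-11->C; (1,3):dx=-8,dy=-6->C; (1,4):dx=-7,dy=-3->C; (1,5):dx=-1,dy=-8->C
  (1,6):dx=-3,dy=-4->C; (2,3):dx=+1,dy=+5->C; (2,4):dx=+2,dy=+8->C; (2,5):dx=+8,dy=+3->C
  (2,6):dx=+6,dy=+7->C; (3,4):dx=+1,dy=+3->C; (3,5):dx=+7,dy=-2->D; (3,6):dx=+5,dy=+2->C
  (4,5):dx=+6,dy=-5->D; (4,6):dx=+4,dy=-1->D; (5,6):dx=-2,dy=+4->D
Step 2: C = 11, D = 4, total pairs = 15.
Step 3: tau = (C - D)/(n(n-1)/2) = (11 - 4)/15 = 0.466667.
Step 4: Exact two-sided p-value (enumerate n! = 720 permutations of y under H0): p = 0.272222.
Step 5: alpha = 0.05. fail to reject H0.

tau_b = 0.4667 (C=11, D=4), p = 0.272222, fail to reject H0.


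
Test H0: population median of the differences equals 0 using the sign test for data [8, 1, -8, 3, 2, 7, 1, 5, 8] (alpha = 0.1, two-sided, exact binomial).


Step 1: Discard zero differences. Original n = 9; n_eff = number of nonzero differences = 9.
Nonzero differences (with sign): +8, +1, -8, +3, +2, +7, +1, +5, +8
Step 2: Count signs: positive = 8, negative = 1.
Step 3: Under H0: P(positive) = 0.5, so the number of positives S ~ Bin(9, 0.5).
Step 4: Two-sided exact p-value = sum of Bin(9,0.5) probabilities at or below the observed probability = 0.039062.
Step 5: alpha = 0.1. reject H0.

n_eff = 9, pos = 8, neg = 1, p = 0.039062, reject H0.


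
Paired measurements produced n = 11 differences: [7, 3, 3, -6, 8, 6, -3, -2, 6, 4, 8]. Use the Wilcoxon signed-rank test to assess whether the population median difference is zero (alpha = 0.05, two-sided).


Step 1: Drop any zero differences (none here) and take |d_i|.
|d| = [7, 3, 3, 6, 8, 6, 3, 2, 6, 4, 8]
Step 2: Midrank |d_i| (ties get averaged ranks).
ranks: |7|->9, |3|->3, |3|->3, |6|->7, |8|->10.5, |6|->7, |3|->3, |2|->1, |6|->7, |4|->5, |8|->10.5
Step 3: Attach original signs; sum ranks with positive sign and with negative sign.
W+ = 9 + 3 + 3 + 10.5 + 7 + 7 + 5 + 10.5 = 55
W- = 7 + 3 + 1 = 11
(Check: W+ + W- = 66 should equal n(n+1)/2 = 66.)
Step 4: Test statistic W = min(W+, W-) = 11.
Step 5: Ties in |d|, so use the tie-corrected normal approximation.
        E[W] = n(n+1)/4 = 11*12/4 = 33.
        Tie groups: |d|=3 (t=3), |d|=6 (t=3), |d|=8 (t=2); sum(t^3 - t) = 54.
        Var[W] = n(n+1)(2n+1)/24 - sum(t^3-t)/48 = 3036/24 - 54/48 = 125.375.
        z = (W - E[W]) / sqrt(Var[W]) = (11 - 33) / 11.1971 = -1.9648.
        Two-sided p = 2*Phi(z) = 0.049438.
Step 6: alpha = 0.05. reject H0.

W+ = 55, W- = 11, W = min = 11, p = 0.049438, reject H0.


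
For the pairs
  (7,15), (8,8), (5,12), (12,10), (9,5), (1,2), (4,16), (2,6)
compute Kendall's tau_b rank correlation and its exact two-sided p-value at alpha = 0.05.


Step 1: Enumerate the 28 unordered pairs (i,j) with i<j and classify each by sign(x_j-x_i) * sign(y_j-y_i).
  (1,2):dx=+1,dy=-7->D; (1,3):dx=-2,dy=-3->C; (1,4):dx=+5,dy=-5->D; (1,5):dx=+2,dy=-10->D
  (1,6):dx=-6,dy=-13->C; (1,7):dx=-3,dy=+1->D; (1,8):dx=-5,dy=-9->C; (2,3):dx=-3,dy=+4->D
  (2,4):dx=+4,dy=+2->C; (2,5):dx=+1,dy=-3->D; (2,6):dx=-7,dy=-6->C; (2,7):dx=-4,dy=+8->D
  (2,8):dx=-6,dy=-2->C; (3,4):dx=+7,dy=-2->D; (3,5):dx=+4,dy=-7->D; (3,6):dx=-4,dy=-10->C
  (3,7):dx=-1,dy=+4->D; (3,8):dx=-3,dy=-6->C; (4,5):dx=-3,dy=-5->C; (4,6):dx=-11,dy=-8->C
  (4,7):dx=-8,dy=+6->D; (4,8):dx=-10,dy=-4->C; (5,6):dx=-8,dy=-3->C; (5,7):dx=-5,dy=+11->D
  (5,8):dx=-7,dy=+1->D; (6,7):dx=+3,dy=+14->C; (6,8):dx=+1,dy=+4->C; (7,8):dx=-2,dy=-10->C
Step 2: C = 15, D = 13, total pairs = 28.
Step 3: tau = (C - D)/(n(n-1)/2) = (15 - 13)/28 = 0.071429.
Step 4: Exact two-sided p-value (enumerate n! = 40320 permutations of y under H0): p = 0.904861.
Step 5: alpha = 0.05. fail to reject H0.

tau_b = 0.0714 (C=15, D=13), p = 0.904861, fail to reject H0.


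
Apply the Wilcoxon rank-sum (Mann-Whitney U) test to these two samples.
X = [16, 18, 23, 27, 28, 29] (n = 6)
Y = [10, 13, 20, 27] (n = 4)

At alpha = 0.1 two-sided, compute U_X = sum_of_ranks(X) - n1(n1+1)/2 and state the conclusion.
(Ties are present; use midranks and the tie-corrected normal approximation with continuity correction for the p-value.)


Step 1: Combine and sort all 10 observations; assign midranks.
sorted (value, group): (10,Y), (13,Y), (16,X), (18,X), (20,Y), (23,X), (27,X), (27,Y), (28,X), (29,X)
ranks: 10->1, 13->2, 16->3, 18->4, 20->5, 23->6, 27->7.5, 27->7.5, 28->9, 29->10
Step 2: Rank sum for X: R1 = 3 + 4 + 6 + 7.5 + 9 + 10 = 39.5.
Step 3: U_X = R1 - n1(n1+1)/2 = 39.5 - 6*7/2 = 39.5 - 21 = 18.5.
       U_Y = n1*n2 - U_X = 24 - 18.5 = 5.5.
Step 4: Ties are present, so use the tie-corrected normal approximation (with continuity correction) for the p-value.
Step 5: p-value = 0.199458; compare to alpha = 0.1. fail to reject H0.

U_X = 18.5, p = 0.199458, fail to reject H0 at alpha = 0.1.


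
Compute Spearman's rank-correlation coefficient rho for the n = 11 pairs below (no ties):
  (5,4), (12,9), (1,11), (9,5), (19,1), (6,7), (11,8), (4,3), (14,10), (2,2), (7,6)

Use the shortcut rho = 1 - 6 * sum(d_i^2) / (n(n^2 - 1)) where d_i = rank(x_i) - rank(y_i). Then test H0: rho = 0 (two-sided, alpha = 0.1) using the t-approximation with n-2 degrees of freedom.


Step 1: Rank x and y separately (midranks; no ties here).
rank(x): 5->4, 12->9, 1->1, 9->7, 19->11, 6->5, 11->8, 4->3, 14->10, 2->2, 7->6
rank(y): 4->4, 9->9, 11->11, 5->5, 1->1, 7->7, 8->8, 3->3, 10->10, 2->2, 6->6
Step 2: d_i = R_x(i) - R_y(i); compute d_i^2.
  (4-4)^2=0, (9-9)^2=0, (1-11)^2=100, (7-5)^2=4, (11-1)^2=100, (5-7)^2=4, (8-8)^2=0, (3-3)^2=0, (10-10)^2=0, (2-2)^2=0, (6-6)^2=0
sum(d^2) = 208.
Step 3: rho = 1 - 6*208 / (11*(11^2 - 1)) = 1 - 1248/1320 = 0.054545.
Step 4: Under H0, t = rho * sqrt((n-2)/(1-rho^2)) = 0.1639 ~ t(9).
Step 5: Two-sided p-value from the t-distribution with 9 df = 0.873447.
Step 6: alpha = 0.1. fail to reject H0.

rho = 0.0545, p = 0.873447, fail to reject H0 at alpha = 0.1.


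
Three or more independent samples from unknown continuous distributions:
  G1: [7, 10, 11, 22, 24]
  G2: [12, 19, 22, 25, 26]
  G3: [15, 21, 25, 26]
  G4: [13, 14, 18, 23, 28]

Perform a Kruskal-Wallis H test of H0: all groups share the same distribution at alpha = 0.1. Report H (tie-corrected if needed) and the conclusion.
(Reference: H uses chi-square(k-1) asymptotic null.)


Step 1: Combine all N = 19 observations and assign midranks.
sorted (value, group, rank): (7,G1,1), (10,G1,2), (11,G1,3), (12,G2,4), (13,G4,5), (14,G4,6), (15,G3,7), (18,G4,8), (19,G2,9), (21,G3,10), (22,G1,11.5), (22,G2,11.5), (23,G4,13), (24,G1,14), (25,G2,15.5), (25,G3,15.5), (26,G2,17.5), (26,G3,17.5), (28,G4,19)
Step 2: Sum ranks within each group.
R_1 = 31.5 (n_1 = 5)
R_2 = 57.5 (n_2 = 5)
R_3 = 50 (n_3 = 4)
R_4 = 51 (n_4 = 5)
Step 3: H = 12/(N(N+1)) * sum(R_i^2/n_i) - 3(N+1)
     = 12/(19*20) * (31.5^2/5 + 57.5^2/5 + 50^2/4 + 51^2/5) - 3*20
     = 0.031579 * 2004.9 - 60
     = 3.312632.
Step 4: Ties present; correction factor C = 1 - 18/(19^3 - 19) = 0.997368. Corrected H = 3.312632 / 0.997368 = 3.321372.
Step 5: Under H0, H ~ chi^2(3); p-value = 0.344679.
Step 6: alpha = 0.1. fail to reject H0.

H = 3.3214, df = 3, p = 0.344679, fail to reject H0.


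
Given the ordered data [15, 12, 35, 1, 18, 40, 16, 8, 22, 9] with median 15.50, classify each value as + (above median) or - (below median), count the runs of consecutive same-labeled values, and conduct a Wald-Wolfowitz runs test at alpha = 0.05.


Step 1: Compute median = 15.50; label A = above, B = below.
Labels in order: BBABAAABAB  (n_A = 5, n_B = 5)
Step 2: Count runs R = 7.
Step 3: Under H0 (random ordering), E[R] = 2*n_A*n_B/(n_A+n_B) + 1 = 2*5*5/10 + 1 = 6.0000.
        Var[R] = 2*n_A*n_B*(2*n_A*n_B - n_A - n_B) / ((n_A+n_B)^2 * (n_A+n_B-1)) = 2000/900 = 2.2222.
        SD[R] = 1.4907.
Step 4: Continuity-corrected z = (R - 0.5 - E[R]) / SD[R] = (7 - 0.5 - 6.0000) / 1.4907 = 0.3354.
Step 5: Two-sided p-value via normal approximation = 2*(1 - Phi(|z|)) = 0.737316.
Step 6: alpha = 0.05. fail to reject H0.

R = 7, z = 0.3354, p = 0.737316, fail to reject H0.


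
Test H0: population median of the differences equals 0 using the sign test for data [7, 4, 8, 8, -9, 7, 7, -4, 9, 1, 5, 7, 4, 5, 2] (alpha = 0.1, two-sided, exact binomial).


Step 1: Discard zero differences. Original n = 15; n_eff = number of nonzero differences = 15.
Nonzero differences (with sign): +7, +4, +8, +8, -9, +7, +7, -4, +9, +1, +5, +7, +4, +5, +2
Step 2: Count signs: positive = 13, negative = 2.
Step 3: Under H0: P(positive) = 0.5, so the number of positives S ~ Bin(15, 0.5).
Step 4: Two-sided exact p-value = sum of Bin(15,0.5) probabilities at or below the observed probability = 0.007385.
Step 5: alpha = 0.1. reject H0.

n_eff = 15, pos = 13, neg = 2, p = 0.007385, reject H0.


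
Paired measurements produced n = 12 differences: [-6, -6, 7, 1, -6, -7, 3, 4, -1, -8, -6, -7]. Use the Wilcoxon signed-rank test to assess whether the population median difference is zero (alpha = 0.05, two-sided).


Step 1: Drop any zero differences (none here) and take |d_i|.
|d| = [6, 6, 7, 1, 6, 7, 3, 4, 1, 8, 6, 7]
Step 2: Midrank |d_i| (ties get averaged ranks).
ranks: |6|->6.5, |6|->6.5, |7|->10, |1|->1.5, |6|->6.5, |7|->10, |3|->3, |4|->4, |1|->1.5, |8|->12, |6|->6.5, |7|->10
Step 3: Attach original signs; sum ranks with positive sign and with negative sign.
W+ = 10 + 1.5 + 3 + 4 = 18.5
W- = 6.5 + 6.5 + 6.5 + 10 + 1.5 + 12 + 6.5 + 10 = 59.5
(Check: W+ + W- = 78 should equal n(n+1)/2 = 78.)
Step 4: Test statistic W = min(W+, W-) = 18.5.
Step 5: Ties in |d|, so use the tie-corrected normal approximation.
        E[W] = n(n+1)/4 = 12*13/4 = 39.
        Tie groups: |d|=1 (t=2), |d|=6 (t=4), |d|=7 (t=3); sum(t^3 - t) = 90.
        Var[W] = n(n+1)(2n+1)/24 - sum(t^3-t)/48 = 3900/24 - 90/48 = 160.625.
        z = (W - E[W]) / sqrt(Var[W]) = (18.5 - 39) / 12.6738 = -1.6175.
        Two-sided p = 2*Phi(z) = 0.105768.
Step 6: alpha = 0.05. fail to reject H0.

W+ = 18.5, W- = 59.5, W = min = 18.5, p = 0.105768, fail to reject H0.


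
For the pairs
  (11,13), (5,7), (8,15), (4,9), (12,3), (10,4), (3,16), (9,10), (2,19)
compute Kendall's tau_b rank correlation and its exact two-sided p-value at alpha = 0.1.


Step 1: Enumerate the 36 unordered pairs (i,j) with i<j and classify each by sign(x_j-x_i) * sign(y_j-y_i).
  (1,2):dx=-6,dy=-6->C; (1,3):dx=-3,dy=+2->D; (1,4):dx=-7,dy=-4->C; (1,5):dx=+1,dy=-10->D
  (1,6):dx=-1,dy=-9->C; (1,7):dx=-8,dy=+3->D; (1,8):dx=-2,dy=-3->C; (1,9):dx=-9,dy=+6->D
  (2,3):dx=+3,dy=+8->C; (2,4):dx=-1,dy=+2->D; (2,5):dx=+7,dy=-4->D; (2,6):dx=+5,dy=-3->D
  (2,7):dx=-2,dy=+9->D; (2,8):dx=+4,dy=+3->C; (2,9):dx=-3,dy=+12->D; (3,4):dx=-4,dy=-6->C
  (3,5):dx=+4,dy=-12->D; (3,6):dx=+2,dy=-11->D; (3,7):dx=-5,dy=+1->D; (3,8):dx=+1,dy=-5->D
  (3,9):dx=-6,dy=+4->D; (4,5):dx=+8,dy=-6->D; (4,6):dx=+6,dy=-5->D; (4,7):dx=-1,dy=+7->D
  (4,8):dx=+5,dy=+1->C; (4,9):dx=-2,dy=+10->D; (5,6):dx=-2,dy=+1->D; (5,7):dx=-9,dy=+13->D
  (5,8):dx=-3,dy=+7->D; (5,9):dx=-10,dy=+16->D; (6,7):dx=-7,dy=+12->D; (6,8):dx=-1,dy=+6->D
  (6,9):dx=-8,dy=+15->D; (7,8):dx=+6,dy=-6->D; (7,9):dx=-1,dy=+3->D; (8,9):dx=-7,dy=+9->D
Step 2: C = 8, D = 28, total pairs = 36.
Step 3: tau = (C - D)/(n(n-1)/2) = (8 - 28)/36 = -0.555556.
Step 4: Exact two-sided p-value (enumerate n! = 362880 permutations of y under H0): p = 0.044615.
Step 5: alpha = 0.1. reject H0.

tau_b = -0.5556 (C=8, D=28), p = 0.044615, reject H0.


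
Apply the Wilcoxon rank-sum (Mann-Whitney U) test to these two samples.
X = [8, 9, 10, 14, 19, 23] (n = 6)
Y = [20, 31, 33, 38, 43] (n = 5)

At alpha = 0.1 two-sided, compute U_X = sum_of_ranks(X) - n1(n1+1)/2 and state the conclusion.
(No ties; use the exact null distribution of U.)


Step 1: Combine and sort all 11 observations; assign midranks.
sorted (value, group): (8,X), (9,X), (10,X), (14,X), (19,X), (20,Y), (23,X), (31,Y), (33,Y), (38,Y), (43,Y)
ranks: 8->1, 9->2, 10->3, 14->4, 19->5, 20->6, 23->7, 31->8, 33->9, 38->10, 43->11
Step 2: Rank sum for X: R1 = 1 + 2 + 3 + 4 + 5 + 7 = 22.
Step 3: U_X = R1 - n1(n1+1)/2 = 22 - 6*7/2 = 22 - 21 = 1.
       U_Y = n1*n2 - U_X = 30 - 1 = 29.
Step 4: No ties, so the exact null distribution of U (based on enumerating the C(11,6) = 462 equally likely rank assignments) gives the two-sided p-value.
Step 5: p-value = 0.008658; compare to alpha = 0.1. reject H0.

U_X = 1, p = 0.008658, reject H0 at alpha = 0.1.


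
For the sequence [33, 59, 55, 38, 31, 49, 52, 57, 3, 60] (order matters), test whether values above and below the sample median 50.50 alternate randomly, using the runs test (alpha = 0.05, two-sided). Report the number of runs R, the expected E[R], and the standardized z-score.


Step 1: Compute median = 50.50; label A = above, B = below.
Labels in order: BAABBBAABA  (n_A = 5, n_B = 5)
Step 2: Count runs R = 6.
Step 3: Under H0 (random ordering), E[R] = 2*n_A*n_B/(n_A+n_B) + 1 = 2*5*5/10 + 1 = 6.0000.
        Var[R] = 2*n_A*n_B*(2*n_A*n_B - n_A - n_B) / ((n_A+n_B)^2 * (n_A+n_B-1)) = 2000/900 = 2.2222.
        SD[R] = 1.4907.
Step 4: R = E[R], so z = 0 with no continuity correction.
Step 5: Two-sided p-value via normal approximation = 2*(1 - Phi(|z|)) = 1.000000.
Step 6: alpha = 0.05. fail to reject H0.

R = 6, z = 0.0000, p = 1.000000, fail to reject H0.


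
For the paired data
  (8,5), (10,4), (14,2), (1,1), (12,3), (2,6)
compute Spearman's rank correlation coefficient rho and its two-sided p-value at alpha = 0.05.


Step 1: Rank x and y separately (midranks; no ties here).
rank(x): 8->3, 10->4, 14->6, 1->1, 12->5, 2->2
rank(y): 5->5, 4->4, 2->2, 1->1, 3->3, 6->6
Step 2: d_i = R_x(i) - R_y(i); compute d_i^2.
  (3-5)^2=4, (4-4)^2=0, (6-2)^2=16, (1-1)^2=0, (5-3)^2=4, (2-6)^2=16
sum(d^2) = 40.
Step 3: rho = 1 - 6*40 / (6*(6^2 - 1)) = 1 - 240/210 = -0.142857.
Step 4: Under H0, t = rho * sqrt((n-2)/(1-rho^2)) = -0.2887 ~ t(4).
Step 5: Two-sided p-value from the t-distribution with 4 df = 0.787172.
Step 6: alpha = 0.05. fail to reject H0.

rho = -0.1429, p = 0.787172, fail to reject H0 at alpha = 0.05.


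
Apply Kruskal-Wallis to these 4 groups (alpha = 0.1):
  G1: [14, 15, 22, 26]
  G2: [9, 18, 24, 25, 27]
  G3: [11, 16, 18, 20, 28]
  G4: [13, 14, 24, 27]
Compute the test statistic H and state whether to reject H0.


Step 1: Combine all N = 18 observations and assign midranks.
sorted (value, group, rank): (9,G2,1), (11,G3,2), (13,G4,3), (14,G1,4.5), (14,G4,4.5), (15,G1,6), (16,G3,7), (18,G2,8.5), (18,G3,8.5), (20,G3,10), (22,G1,11), (24,G2,12.5), (24,G4,12.5), (25,G2,14), (26,G1,15), (27,G2,16.5), (27,G4,16.5), (28,G3,18)
Step 2: Sum ranks within each group.
R_1 = 36.5 (n_1 = 4)
R_2 = 52.5 (n_2 = 5)
R_3 = 45.5 (n_3 = 5)
R_4 = 36.5 (n_4 = 4)
Step 3: H = 12/(N(N+1)) * sum(R_i^2/n_i) - 3(N+1)
     = 12/(18*19) * (36.5^2/4 + 52.5^2/5 + 45.5^2/5 + 36.5^2/4) - 3*19
     = 0.035088 * 1631.42 - 57
     = 0.242982.
Step 4: Ties present; correction factor C = 1 - 24/(18^3 - 18) = 0.995872. Corrected H = 0.242982 / 0.995872 = 0.243990.
Step 5: Under H0, H ~ chi^2(3); p-value = 0.970194.
Step 6: alpha = 0.1. fail to reject H0.

H = 0.2440, df = 3, p = 0.970194, fail to reject H0.


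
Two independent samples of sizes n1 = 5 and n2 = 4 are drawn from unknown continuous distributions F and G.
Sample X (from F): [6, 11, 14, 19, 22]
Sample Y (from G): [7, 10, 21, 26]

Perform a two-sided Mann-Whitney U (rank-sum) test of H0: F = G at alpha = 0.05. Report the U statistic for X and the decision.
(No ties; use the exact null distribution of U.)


Step 1: Combine and sort all 9 observations; assign midranks.
sorted (value, group): (6,X), (7,Y), (10,Y), (11,X), (14,X), (19,X), (21,Y), (22,X), (26,Y)
ranks: 6->1, 7->2, 10->3, 11->4, 14->5, 19->6, 21->7, 22->8, 26->9
Step 2: Rank sum for X: R1 = 1 + 4 + 5 + 6 + 8 = 24.
Step 3: U_X = R1 - n1(n1+1)/2 = 24 - 5*6/2 = 24 - 15 = 9.
       U_Y = n1*n2 - U_X = 20 - 9 = 11.
Step 4: No ties, so the exact null distribution of U (based on enumerating the C(9,5) = 126 equally likely rank assignments) gives the two-sided p-value.
Step 5: p-value = 0.904762; compare to alpha = 0.05. fail to reject H0.

U_X = 9, p = 0.904762, fail to reject H0 at alpha = 0.05.


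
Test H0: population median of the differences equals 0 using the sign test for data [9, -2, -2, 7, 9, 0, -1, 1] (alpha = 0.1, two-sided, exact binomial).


Step 1: Discard zero differences. Original n = 8; n_eff = number of nonzero differences = 7.
Nonzero differences (with sign): +9, -2, -2, +7, +9, -1, +1
Step 2: Count signs: positive = 4, negative = 3.
Step 3: Under H0: P(positive) = 0.5, so the number of positives S ~ Bin(7, 0.5).
Step 4: Two-sided exact p-value = sum of Bin(7,0.5) probabilities at or below the observed probability = 1.000000.
Step 5: alpha = 0.1. fail to reject H0.

n_eff = 7, pos = 4, neg = 3, p = 1.000000, fail to reject H0.


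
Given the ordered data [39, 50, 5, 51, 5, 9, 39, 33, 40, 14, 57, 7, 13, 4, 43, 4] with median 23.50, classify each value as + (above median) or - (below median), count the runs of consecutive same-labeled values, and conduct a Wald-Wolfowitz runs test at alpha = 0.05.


Step 1: Compute median = 23.50; label A = above, B = below.
Labels in order: AABABBAAABABBBAB  (n_A = 8, n_B = 8)
Step 2: Count runs R = 10.
Step 3: Under H0 (random ordering), E[R] = 2*n_A*n_B/(n_A+n_B) + 1 = 2*8*8/16 + 1 = 9.0000.
        Var[R] = 2*n_A*n_B*(2*n_A*n_B - n_A - n_B) / ((n_A+n_B)^2 * (n_A+n_B-1)) = 14336/3840 = 3.7333.
        SD[R] = 1.9322.
Step 4: Continuity-corrected z = (R - 0.5 - E[R]) / SD[R] = (10 - 0.5 - 9.0000) / 1.9322 = 0.2588.
Step 5: Two-sided p-value via normal approximation = 2*(1 - Phi(|z|)) = 0.795809.
Step 6: alpha = 0.05. fail to reject H0.

R = 10, z = 0.2588, p = 0.795809, fail to reject H0.
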